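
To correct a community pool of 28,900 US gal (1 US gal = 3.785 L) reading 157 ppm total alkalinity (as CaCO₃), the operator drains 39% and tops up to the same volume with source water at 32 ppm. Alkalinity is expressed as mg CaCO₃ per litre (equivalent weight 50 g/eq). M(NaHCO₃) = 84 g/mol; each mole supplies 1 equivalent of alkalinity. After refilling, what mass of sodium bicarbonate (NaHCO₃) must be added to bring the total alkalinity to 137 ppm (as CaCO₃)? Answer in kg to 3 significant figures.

5.28 kg

Volume: 28,900 US gal × 3.785 L/gal = 109,386 L.
After draining 39% and refilling: 157 × 0.61 + 32 × 0.39 = 108.25 ppm.
Deficit to target: 137 − 108.25 = 28.75 mg/L.
As CaCO₃: 28.75 mg/L × 109,386 L = 3145 g; ÷ 50 g/eq ÷ 1 = 62.9 mol NaHCO₃.
Mass: 62.9 × 84 = 5283 g.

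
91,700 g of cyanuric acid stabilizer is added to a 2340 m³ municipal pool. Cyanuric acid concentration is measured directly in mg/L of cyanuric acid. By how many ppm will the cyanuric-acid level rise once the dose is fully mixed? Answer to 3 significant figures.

Volume: 2340 m³ = 2,340,000 L.
Rise: 91,700 g / 2,340,000 L × 1000 = 39.19 mg/L.

39.2 ppm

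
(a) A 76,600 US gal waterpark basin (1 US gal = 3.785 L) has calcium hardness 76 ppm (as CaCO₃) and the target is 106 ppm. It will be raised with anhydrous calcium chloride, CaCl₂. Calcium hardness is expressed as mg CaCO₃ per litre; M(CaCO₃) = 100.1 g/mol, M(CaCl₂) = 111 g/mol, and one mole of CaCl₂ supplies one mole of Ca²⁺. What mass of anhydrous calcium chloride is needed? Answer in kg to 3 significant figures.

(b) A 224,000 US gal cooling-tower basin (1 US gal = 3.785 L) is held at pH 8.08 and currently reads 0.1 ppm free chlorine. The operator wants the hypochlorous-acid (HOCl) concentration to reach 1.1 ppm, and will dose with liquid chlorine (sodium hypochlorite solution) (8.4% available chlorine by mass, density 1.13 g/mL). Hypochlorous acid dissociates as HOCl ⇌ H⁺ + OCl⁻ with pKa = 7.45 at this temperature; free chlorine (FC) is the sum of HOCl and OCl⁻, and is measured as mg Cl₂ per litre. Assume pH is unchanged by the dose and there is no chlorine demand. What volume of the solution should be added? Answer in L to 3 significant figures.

(a) 9.65 kg; (b) 50.8 L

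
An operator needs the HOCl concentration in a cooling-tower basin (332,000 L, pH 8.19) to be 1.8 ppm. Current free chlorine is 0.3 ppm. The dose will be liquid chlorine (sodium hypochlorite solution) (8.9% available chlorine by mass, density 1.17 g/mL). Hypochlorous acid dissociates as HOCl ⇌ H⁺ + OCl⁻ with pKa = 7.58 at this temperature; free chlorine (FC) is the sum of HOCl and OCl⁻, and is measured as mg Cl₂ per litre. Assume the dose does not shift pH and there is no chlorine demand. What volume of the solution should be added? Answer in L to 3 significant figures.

[OCl⁻]/[HOCl] = 10^(pH − pKa) = 10^(8.19 − 7.58) = 4.074; fraction as HOCl = 1/(1 + 4.074) = 0.1971.
Free chlorine required for 1.8 ppm HOCl: 1.8 / 0.1971 = 9.133 ppm.
FC to add: 9.133 − 0.3 = 8.833 mg/L as Cl₂.
Cl₂ equivalent: 8.833 mg/L × 332,000 L = 2933 g.
Product at 8.9% available Cl: 2933 / 0.089 = 32,950 g.
Volume: 32,950 g ÷ 1.17 g/mL = 28,160 mL.

28.2 L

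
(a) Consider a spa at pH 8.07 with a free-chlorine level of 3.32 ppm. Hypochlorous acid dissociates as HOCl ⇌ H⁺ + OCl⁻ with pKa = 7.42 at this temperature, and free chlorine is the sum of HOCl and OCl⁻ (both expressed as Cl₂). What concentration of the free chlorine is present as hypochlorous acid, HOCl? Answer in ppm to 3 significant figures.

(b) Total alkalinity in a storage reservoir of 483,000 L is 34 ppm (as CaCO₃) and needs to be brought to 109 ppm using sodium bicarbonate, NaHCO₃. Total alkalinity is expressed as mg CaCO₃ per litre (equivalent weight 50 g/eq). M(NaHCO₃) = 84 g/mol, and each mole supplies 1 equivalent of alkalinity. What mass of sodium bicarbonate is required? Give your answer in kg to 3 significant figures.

(a) [OCl⁻]/[HOCl] = 10^(pH − pKa) = 10^(8.07 − 7.42) = 10^0.65 = 4.467.
(a) Fraction as HOCl = 1 / (1 + 4.467) = 0.1829.
(a) HOCl = 0.1829 × 3.32 ppm = 0.6073 ppm.

(b) Alkalinity to add: (109 − 34) = 75 mg/L as CaCO₃ × 483,000 L = 36,220 g as CaCO₃.
(b) Equivalents: 36,220 g ÷ 50 g/eq = 724.5 eq.
(b) NaHCO₃ supplies 1 eq per mole → 724.5 mol.
(b) Mass: 724.5 mol × 84 g/mol = 60,860 g.

(a) 0.607 ppm; (b) 60.9 kg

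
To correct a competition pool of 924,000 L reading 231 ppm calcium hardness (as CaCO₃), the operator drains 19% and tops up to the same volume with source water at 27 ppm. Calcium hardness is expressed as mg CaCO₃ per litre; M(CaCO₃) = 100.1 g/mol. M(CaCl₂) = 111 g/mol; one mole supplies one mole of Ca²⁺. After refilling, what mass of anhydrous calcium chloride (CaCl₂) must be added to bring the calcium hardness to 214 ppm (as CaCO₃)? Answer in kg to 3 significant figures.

After draining 19% and refilling: 231 × 0.81 + 27 × 0.19 = 192.24 ppm.
Deficit to target: 214 − 192.24 = 21.76 mg/L.
As CaCO₃: 21.76 mg/L × 924,000 L = 20,110 g; ÷ 100.1 = 200.9 mol Ca²⁺.
Mass: 200.9 × 111 = 22,300 g.

22.3 kg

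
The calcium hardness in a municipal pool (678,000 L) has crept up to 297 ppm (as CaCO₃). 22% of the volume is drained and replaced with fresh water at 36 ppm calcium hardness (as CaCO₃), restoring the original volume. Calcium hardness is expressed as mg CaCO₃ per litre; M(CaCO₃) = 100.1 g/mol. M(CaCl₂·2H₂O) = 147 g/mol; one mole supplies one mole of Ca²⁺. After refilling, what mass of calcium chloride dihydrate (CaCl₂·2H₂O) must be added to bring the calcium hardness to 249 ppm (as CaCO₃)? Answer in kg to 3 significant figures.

9.38 kg

After draining 22% and refilling: 297 × 0.78 + 36 × 0.22 = 239.58 ppm.
Deficit to target: 249 − 239.58 = 9.42 mg/L.
As CaCO₃: 9.42 mg/L × 678,000 L = 6387 g; ÷ 100.1 = 63.8 mol Ca²⁺.
Mass: 63.8 × 147 = 9379 g.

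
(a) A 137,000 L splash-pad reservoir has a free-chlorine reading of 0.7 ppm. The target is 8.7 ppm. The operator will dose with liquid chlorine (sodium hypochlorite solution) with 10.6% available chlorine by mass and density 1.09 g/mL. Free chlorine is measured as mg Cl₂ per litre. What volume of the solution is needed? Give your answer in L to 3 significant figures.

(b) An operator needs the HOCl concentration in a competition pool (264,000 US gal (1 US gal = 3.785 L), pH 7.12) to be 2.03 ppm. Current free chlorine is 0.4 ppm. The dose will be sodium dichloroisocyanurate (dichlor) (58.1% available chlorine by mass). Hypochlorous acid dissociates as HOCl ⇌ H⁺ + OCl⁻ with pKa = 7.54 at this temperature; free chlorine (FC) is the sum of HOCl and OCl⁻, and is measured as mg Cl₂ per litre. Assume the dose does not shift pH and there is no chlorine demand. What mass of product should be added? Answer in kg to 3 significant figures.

(a) 9.49 L; (b) 4.13 kg

(a) Chlorine deficit: 8.7 − 0.7 = 8 ppm = 8 mg/L as Cl₂.
(a) Cl₂ equivalent needed: 8 mg/L × 137,000 L = 1,096,000 mg = 1096 g.
(a) Product at 10.6% available chlorine: 1096 / 0.106 = 10,340 g.
(a) Volume at density 1.09 g/mL: 10,340 g ÷ 1.09 g/mL = 9486 mL.

(b) Volume: 264,000 US gal × 3.785 L/gal = 999,240 L.
(b) [OCl⁻]/[HOCl] = 10^(pH − pKa) = 10^(7.12 − 7.54) = 0.3802; fraction as HOCl = 1/(1 + 0.3802) = 0.7245.
(b) Free chlorine required for 2.03 ppm HOCl: 2.03 / 0.7245 = 2.802 ppm.
(b) FC to add: 2.802 − 0.4 = 2.402 mg/L as Cl₂.
(b) Cl₂ equivalent: 2.402 mg/L × 999,240 L = 2400 g.
(b) Product at 58.1% available Cl: 2400 / 0.581 = 4131 g.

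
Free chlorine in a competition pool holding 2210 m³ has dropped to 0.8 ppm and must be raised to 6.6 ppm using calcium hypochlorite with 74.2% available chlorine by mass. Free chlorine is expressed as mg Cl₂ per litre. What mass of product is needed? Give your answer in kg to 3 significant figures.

17.3 kg

Volume: 2210 m³ = 2,210,000 L.
Chlorine deficit: 6.6 − 0.8 = 5.8 ppm = 5.8 mg/L as Cl₂.
Cl₂ equivalent needed: 5.8 mg/L × 2,210,000 L = 12,820,000 mg = 12,820 g.
Product at 74.2% available chlorine: 12,820 / 0.742 = 17,270 g.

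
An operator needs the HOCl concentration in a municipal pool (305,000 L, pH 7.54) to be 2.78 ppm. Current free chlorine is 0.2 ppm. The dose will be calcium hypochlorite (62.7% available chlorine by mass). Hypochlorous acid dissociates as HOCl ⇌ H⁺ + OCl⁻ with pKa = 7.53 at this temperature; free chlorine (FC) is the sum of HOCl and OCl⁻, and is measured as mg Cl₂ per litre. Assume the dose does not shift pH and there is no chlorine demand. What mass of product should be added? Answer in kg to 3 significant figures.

[OCl⁻]/[HOCl] = 10^(pH − pKa) = 10^(7.54 − 7.53) = 1.023; fraction as HOCl = 1/(1 + 1.023) = 0.4942.
Free chlorine required for 2.78 ppm HOCl: 2.78 / 0.4942 = 5.625 ppm.
FC to add: 5.625 − 0.2 = 5.425 mg/L as Cl₂.
Cl₂ equivalent: 5.425 mg/L × 305,000 L = 1655 g.
Product at 62.7% available Cl: 1655 / 0.627 = 2639 g.

2.64 kg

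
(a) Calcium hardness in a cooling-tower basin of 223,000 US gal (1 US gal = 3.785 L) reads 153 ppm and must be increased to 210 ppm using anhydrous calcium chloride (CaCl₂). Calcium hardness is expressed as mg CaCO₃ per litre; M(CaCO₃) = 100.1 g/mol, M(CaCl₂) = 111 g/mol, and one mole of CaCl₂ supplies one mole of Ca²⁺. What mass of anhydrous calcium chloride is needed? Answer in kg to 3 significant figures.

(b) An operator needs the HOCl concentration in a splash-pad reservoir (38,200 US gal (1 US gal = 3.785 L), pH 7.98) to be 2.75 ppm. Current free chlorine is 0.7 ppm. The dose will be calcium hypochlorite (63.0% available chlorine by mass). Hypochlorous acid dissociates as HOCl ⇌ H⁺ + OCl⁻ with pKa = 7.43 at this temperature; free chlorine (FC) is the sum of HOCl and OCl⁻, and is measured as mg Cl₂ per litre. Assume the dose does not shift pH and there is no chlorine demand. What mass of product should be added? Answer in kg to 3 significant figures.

(a) Volume: 223,000 US gal × 3.785 L/gal = 844,055 L.
(a) Hardness to add: (210 − 153) = 57 mg/L as CaCO₃ × 844,055 L = 48,110 g as CaCO₃.
(a) Moles of Ca²⁺ (1 mol Ca²⁺ ≡ 1 mol CaCO₃): 48,110 / 100.1 g/mol = 480.6 mol.
(a) Mass of CaCl₂: 480.6 × 111 = 53,350 g.

(b) Volume: 38,200 US gal × 3.785 L/gal = 144,587 L.
(b) [OCl⁻]/[HOCl] = 10^(pH − pKa) = 10^(7.98 − 7.43) = 3.548; fraction as HOCl = 1/(1 + 3.548) = 0.2199.
(b) Free chlorine required for 2.75 ppm HOCl: 2.75 / 0.2199 = 12.51 ppm.
(b) FC to add: 12.51 − 0.7 = 11.81 mg/L as Cl₂.
(b) Cl₂ equivalent: 11.81 mg/L × 144,587 L = 1707 g.
(b) Product at 63.0% available Cl: 1707 / 0.63 = 2710 g.

(a) 53.4 kg; (b) 2.71 kg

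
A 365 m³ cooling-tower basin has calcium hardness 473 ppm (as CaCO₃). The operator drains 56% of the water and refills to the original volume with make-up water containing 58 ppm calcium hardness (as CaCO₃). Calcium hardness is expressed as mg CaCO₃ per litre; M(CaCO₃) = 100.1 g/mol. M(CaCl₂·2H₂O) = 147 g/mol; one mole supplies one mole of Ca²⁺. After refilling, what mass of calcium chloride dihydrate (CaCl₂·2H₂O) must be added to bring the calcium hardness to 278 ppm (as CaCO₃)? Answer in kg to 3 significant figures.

Volume: 365 m³ = 365,000 L.
After draining 56% and refilling: 473 × 0.44 + 58 × 0.56 = 240.6 ppm.
Deficit to target: 278 − 240.6 = 37.4 mg/L.
As CaCO₃: 37.4 mg/L × 365,000 L = 13,650 g; ÷ 100.1 = 136.4 mol Ca²⁺.
Mass: 136.4 × 147 = 20,050 g.

20.0 kg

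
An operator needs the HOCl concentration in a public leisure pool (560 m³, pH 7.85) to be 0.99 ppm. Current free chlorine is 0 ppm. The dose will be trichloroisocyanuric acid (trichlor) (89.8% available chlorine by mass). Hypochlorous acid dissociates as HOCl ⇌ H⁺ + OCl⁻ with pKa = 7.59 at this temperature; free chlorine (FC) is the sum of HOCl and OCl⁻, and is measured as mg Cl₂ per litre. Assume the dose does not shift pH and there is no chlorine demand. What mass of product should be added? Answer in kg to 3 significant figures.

1.74 kg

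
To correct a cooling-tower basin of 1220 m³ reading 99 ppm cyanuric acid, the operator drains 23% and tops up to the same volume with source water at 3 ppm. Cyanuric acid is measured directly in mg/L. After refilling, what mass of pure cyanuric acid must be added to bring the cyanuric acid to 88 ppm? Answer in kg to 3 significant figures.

13.5 kg

Volume: 1220 m³ = 1,220,000 L.
After draining 23% and refilling: 99 × 0.77 + 3 × 0.23 = 76.92 ppm.
Deficit to target: 88 − 76.92 = 11.08 mg/L.
Mass: 11.08 mg/L × 1,220,000 L = 13,520 g cyanuric acid.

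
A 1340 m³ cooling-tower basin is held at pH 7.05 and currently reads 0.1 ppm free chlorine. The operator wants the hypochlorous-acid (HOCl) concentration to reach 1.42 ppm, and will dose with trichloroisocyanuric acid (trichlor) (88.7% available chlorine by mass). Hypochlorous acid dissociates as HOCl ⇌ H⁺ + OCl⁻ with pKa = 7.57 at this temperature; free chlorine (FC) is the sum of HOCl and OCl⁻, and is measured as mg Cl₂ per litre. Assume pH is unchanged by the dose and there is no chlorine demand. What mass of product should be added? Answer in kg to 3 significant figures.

2.64 kg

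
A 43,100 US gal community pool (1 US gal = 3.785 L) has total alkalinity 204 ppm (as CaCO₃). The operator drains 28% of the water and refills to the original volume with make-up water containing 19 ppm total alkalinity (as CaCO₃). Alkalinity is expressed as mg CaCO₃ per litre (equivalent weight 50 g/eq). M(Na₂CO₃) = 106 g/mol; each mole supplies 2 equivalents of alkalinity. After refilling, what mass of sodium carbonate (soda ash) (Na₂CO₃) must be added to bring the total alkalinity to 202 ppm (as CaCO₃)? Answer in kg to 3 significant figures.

8.61 kg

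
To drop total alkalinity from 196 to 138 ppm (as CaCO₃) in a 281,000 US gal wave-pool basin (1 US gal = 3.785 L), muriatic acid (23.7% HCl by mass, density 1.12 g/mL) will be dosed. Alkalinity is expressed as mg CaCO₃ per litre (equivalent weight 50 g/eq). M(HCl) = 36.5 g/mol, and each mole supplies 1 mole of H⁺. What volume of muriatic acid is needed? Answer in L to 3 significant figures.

170 L

Volume: 281,000 US gal × 3.785 L/gal = 1,063,585 L.
Alkalinity to neutralize: (196 − 138) = 58 mg/L as CaCO₃ × 1,063,585 L = 61,690 g as CaCO₃.
Equivalents of H⁺ required: 61,690 ÷ 50 g/eq = 1234 eq = 1234 mol HCl.
Mass of HCl: 1234 × 36.5 = 45,030 g.
Mass of 23.7% solution: 45,030 / 0.237 = 190,000 g.
Volume: 190,000 g ÷ 1.12 g/mL = 169,700 mL.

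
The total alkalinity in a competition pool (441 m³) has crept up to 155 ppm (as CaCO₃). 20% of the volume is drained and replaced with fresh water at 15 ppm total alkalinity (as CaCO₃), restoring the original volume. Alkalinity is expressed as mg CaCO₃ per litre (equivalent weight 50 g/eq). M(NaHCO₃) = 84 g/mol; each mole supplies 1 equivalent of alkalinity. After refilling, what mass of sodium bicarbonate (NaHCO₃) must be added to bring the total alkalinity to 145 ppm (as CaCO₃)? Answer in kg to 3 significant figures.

13.3 kg

Volume: 441 m³ = 441,000 L.
After draining 20% and refilling: 155 × 0.80 + 15 × 0.20 = 127 ppm.
Deficit to target: 145 − 127 = 18 mg/L.
As CaCO₃: 18 mg/L × 441,000 L = 7938 g; ÷ 50 g/eq ÷ 1 = 158.8 mol NaHCO₃.
Mass: 158.8 × 84 = 13,340 g.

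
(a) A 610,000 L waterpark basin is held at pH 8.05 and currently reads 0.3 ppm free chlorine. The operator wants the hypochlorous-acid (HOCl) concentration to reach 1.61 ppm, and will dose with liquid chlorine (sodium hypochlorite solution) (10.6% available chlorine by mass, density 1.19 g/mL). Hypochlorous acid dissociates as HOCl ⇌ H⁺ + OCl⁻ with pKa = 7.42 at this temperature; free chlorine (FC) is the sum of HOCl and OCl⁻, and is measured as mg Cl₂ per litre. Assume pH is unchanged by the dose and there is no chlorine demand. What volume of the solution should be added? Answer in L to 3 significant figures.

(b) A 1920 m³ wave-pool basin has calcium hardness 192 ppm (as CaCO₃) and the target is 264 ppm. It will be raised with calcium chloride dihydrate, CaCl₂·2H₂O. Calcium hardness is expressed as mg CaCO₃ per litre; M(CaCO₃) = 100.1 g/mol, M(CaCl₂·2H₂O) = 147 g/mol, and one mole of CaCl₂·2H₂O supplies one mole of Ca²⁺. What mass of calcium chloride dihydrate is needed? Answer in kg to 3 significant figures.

(a) [OCl⁻]/[HOCl] = 10^(pH − pKa) = 10^(8.05 − 7.42) = 4.266; fraction as HOCl = 1/(1 + 4.266) = 0.1899.
(a) Free chlorine required for 1.61 ppm HOCl: 1.61 / 0.1899 = 8.478 ppm.
(a) FC to add: 8.478 − 0.3 = 8.178 mg/L as Cl₂.
(a) Cl₂ equivalent: 8.178 mg/L × 610,000 L = 4989 g.
(a) Product at 10.6% available Cl: 4989 / 0.106 = 47,060 g.
(a) Volume: 47,060 g ÷ 1.19 g/mL = 39,550 mL.

(b) Volume: 1920 m³ = 1,920,000 L.
(b) Hardness to add: (264 − 192) = 72 mg/L as CaCO₃ × 1,920,000 L = 138,200 g as CaCO₃.
(b) Moles of Ca²⁺ (1 mol Ca²⁺ ≡ 1 mol CaCO₃): 138,200 / 100.1 g/mol = 1381 mol.
(b) Mass of CaCl₂·2H₂O: 1381 × 147 = 203,000 g.

(a) 39.5 L; (b) 203 kg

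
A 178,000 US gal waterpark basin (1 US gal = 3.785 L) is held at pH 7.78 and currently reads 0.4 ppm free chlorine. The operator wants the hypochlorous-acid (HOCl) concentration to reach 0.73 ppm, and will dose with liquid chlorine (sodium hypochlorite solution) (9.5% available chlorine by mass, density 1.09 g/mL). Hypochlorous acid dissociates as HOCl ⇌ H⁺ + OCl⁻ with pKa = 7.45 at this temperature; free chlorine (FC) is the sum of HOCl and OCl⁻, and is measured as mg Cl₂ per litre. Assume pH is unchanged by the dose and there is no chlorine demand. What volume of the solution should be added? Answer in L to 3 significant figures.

12.3 L

Volume: 178,000 US gal × 3.785 L/gal = 673,730 L.
[OCl⁻]/[HOCl] = 10^(pH − pKa) = 10^(7.78 − 7.45) = 2.138; fraction as HOCl = 1/(1 + 2.138) = 0.3187.
Free chlorine required for 0.73 ppm HOCl: 0.73 / 0.3187 = 2.291 ppm.
FC to add: 2.291 − 0.4 = 1.891 mg/L as Cl₂.
Cl₂ equivalent: 1.891 mg/L × 673,730 L = 1274 g.
Product at 9.5% available Cl: 1274 / 0.095 = 13,410 g.
Volume: 13,410 g ÷ 1.09 g/mL = 12,300 mL.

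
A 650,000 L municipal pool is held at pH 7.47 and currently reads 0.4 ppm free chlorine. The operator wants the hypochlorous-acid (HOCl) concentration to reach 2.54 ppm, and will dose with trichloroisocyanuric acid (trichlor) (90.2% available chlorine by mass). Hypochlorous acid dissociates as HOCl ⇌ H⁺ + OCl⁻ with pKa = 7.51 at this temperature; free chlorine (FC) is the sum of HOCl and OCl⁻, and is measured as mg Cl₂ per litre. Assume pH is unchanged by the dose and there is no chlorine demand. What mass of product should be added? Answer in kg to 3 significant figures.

[OCl⁻]/[HOCl] = 10^(pH − pKa) = 10^(7.47 − 7.51) = 0.912; fraction as HOCl = 1/(1 + 0.912) = 0.523.
Free chlorine required for 2.54 ppm HOCl: 2.54 / 0.523 = 4.857 ppm.
FC to add: 4.857 − 0.4 = 4.457 mg/L as Cl₂.
Cl₂ equivalent: 4.457 mg/L × 650,000 L = 2897 g.
Product at 90.2% available Cl: 2897 / 0.902 = 3211 g.

3.21 kg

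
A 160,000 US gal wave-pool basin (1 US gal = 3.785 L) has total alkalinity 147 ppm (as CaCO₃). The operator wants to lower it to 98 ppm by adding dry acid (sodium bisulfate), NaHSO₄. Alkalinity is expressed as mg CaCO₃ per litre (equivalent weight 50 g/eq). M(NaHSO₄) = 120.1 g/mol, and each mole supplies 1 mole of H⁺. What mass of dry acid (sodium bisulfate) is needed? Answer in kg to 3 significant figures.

Volume: 160,000 US gal × 3.785 L/gal = 605,600 L.
Alkalinity to neutralize: (147 − 98) = 49 mg/L as CaCO₃ × 605,600 L = 29,670 g as CaCO₃.
Equivalents of H⁺ required: 29,670 ÷ 50 g/eq = 593.5 eq = 593.5 mol NaHSO₄.
Mass of NaHSO₄: 593.5 × 120.1 = 71,280 g.

71.3 kg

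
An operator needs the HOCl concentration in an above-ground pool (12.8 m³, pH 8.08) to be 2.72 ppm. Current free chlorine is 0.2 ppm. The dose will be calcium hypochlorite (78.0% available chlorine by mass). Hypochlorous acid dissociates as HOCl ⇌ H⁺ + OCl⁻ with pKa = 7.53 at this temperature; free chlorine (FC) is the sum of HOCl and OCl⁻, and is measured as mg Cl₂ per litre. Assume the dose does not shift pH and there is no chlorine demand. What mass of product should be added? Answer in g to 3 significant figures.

200 g

Volume: 12.8 m³ = 12,800 L.
[OCl⁻]/[HOCl] = 10^(pH − pKa) = 10^(8.08 − 7.53) = 3.548; fraction as HOCl = 1/(1 + 3.548) = 0.2199.
Free chlorine required for 2.72 ppm HOCl: 2.72 / 0.2199 = 12.37 ppm.
FC to add: 12.37 − 0.2 = 12.17 mg/L as Cl₂.
Cl₂ equivalent: 12.17 mg/L × 12,800 L = 155.8 g.
Product at 78.0% available Cl: 155.8 / 0.78 = 199.7 g.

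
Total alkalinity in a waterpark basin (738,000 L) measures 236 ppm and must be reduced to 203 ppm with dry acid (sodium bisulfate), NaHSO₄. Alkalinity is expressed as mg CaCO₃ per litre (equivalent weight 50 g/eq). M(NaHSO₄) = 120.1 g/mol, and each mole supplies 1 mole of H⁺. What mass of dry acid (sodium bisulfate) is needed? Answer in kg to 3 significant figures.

58.5 kg

Alkalinity to neutralize: (236 − 203) = 33 mg/L as CaCO₃ × 738,000 L = 24,350 g as CaCO₃.
Equivalents of H⁺ required: 24,350 ÷ 50 g/eq = 487.1 eq = 487.1 mol NaHSO₄.
Mass of NaHSO₄: 487.1 × 120.1 = 58,500 g.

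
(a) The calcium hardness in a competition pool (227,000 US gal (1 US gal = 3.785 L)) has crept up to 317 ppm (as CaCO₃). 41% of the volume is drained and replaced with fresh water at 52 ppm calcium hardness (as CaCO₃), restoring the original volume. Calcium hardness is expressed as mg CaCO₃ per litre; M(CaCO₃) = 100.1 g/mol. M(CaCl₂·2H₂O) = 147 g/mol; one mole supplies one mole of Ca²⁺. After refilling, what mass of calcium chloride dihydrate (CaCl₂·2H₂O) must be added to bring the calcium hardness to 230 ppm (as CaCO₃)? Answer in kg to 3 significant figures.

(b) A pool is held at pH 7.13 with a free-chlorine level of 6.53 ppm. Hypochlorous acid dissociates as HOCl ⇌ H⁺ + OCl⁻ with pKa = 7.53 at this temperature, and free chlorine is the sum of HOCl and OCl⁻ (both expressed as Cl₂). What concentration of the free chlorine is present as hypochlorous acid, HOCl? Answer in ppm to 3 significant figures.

(a) Volume: 227,000 US gal × 3.785 L/gal = 859,195 L.
(a) After draining 41% and refilling: 317 × 0.59 + 52 × 0.41 = 208.35 ppm.
(a) Deficit to target: 230 − 208.35 = 21.65 mg/L.
(a) As CaCO₃: 21.65 mg/L × 859,195 L = 18,600 g; ÷ 100.1 = 185.8 mol Ca²⁺.
(a) Mass: 185.8 × 147 = 27,320 g.

(b) [OCl⁻]/[HOCl] = 10^(pH − pKa) = 10^(7.13 − 7.53) = 10^-0.40 = 0.3981.
(b) Fraction as HOCl = 1 / (1 + 0.3981) = 0.7153.
(b) HOCl = 0.7153 × 6.53 ppm = 4.671 ppm.

(a) 27.3 kg; (b) 4.67 ppm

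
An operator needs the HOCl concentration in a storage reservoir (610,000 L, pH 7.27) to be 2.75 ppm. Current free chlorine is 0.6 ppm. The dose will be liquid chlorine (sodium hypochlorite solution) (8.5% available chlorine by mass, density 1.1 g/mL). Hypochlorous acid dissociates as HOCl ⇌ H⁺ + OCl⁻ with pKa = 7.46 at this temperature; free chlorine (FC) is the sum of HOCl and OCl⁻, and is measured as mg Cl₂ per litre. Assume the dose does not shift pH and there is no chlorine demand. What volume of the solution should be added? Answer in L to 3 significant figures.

25.6 L

[OCl⁻]/[HOCl] = 10^(pH − pKa) = 10^(7.27 − 7.46) = 0.6457; fraction as HOCl = 1/(1 + 0.6457) = 0.6077.
Free chlorine required for 2.75 ppm HOCl: 2.75 / 0.6077 = 4.526 ppm.
FC to add: 4.526 − 0.6 = 3.926 mg/L as Cl₂.
Cl₂ equivalent: 3.926 mg/L × 610,000 L = 2395 g.
Product at 8.5% available Cl: 2395 / 0.085 = 28,170 g.
Volume: 28,170 g ÷ 1.1 g/mL = 25,610 mL.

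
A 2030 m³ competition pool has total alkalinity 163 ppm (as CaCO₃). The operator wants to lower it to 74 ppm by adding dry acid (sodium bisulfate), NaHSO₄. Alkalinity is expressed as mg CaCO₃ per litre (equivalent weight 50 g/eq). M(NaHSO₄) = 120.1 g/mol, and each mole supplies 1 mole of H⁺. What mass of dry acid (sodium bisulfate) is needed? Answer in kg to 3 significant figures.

Volume: 2030 m³ = 2,030,000 L.
Alkalinity to neutralize: (163 − 74) = 89 mg/L as CaCO₃ × 2,030,000 L = 180,700 g as CaCO₃.
Equivalents of H⁺ required: 180,700 ÷ 50 g/eq = 3613 eq = 3613 mol NaHSO₄.
Mass of NaHSO₄: 3613 × 120.1 = 434,000 g.

434 kg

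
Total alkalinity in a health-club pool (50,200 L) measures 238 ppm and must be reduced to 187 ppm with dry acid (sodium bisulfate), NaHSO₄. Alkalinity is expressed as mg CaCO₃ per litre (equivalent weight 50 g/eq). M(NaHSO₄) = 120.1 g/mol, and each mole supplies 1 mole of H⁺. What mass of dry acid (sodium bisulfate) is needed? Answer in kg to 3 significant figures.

Alkalinity to neutralize: (238 − 187) = 51 mg/L as CaCO₃ × 50,200 L = 2560 g as CaCO₃.
Equivalents of H⁺ required: 2560 ÷ 50 g/eq = 51.2 eq = 51.2 mol NaHSO₄.
Mass of NaHSO₄: 51.2 × 120.1 = 6150 g.

6.15 kg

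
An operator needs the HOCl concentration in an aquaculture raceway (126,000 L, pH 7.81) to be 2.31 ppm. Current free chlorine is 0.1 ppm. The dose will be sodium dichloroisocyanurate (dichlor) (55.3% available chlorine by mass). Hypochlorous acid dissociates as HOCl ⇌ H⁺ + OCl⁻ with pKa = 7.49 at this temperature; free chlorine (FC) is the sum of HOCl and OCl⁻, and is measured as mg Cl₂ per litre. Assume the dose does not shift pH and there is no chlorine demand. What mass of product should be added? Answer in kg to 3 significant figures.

[OCl⁻]/[HOCl] = 10^(pH − pKa) = 10^(7.81 − 7.49) = 2.089; fraction as HOCl = 1/(1 + 2.089) = 0.3237.
Free chlorine required for 2.31 ppm HOCl: 2.31 / 0.3237 = 7.136 ppm.
FC to add: 7.136 − 0.1 = 7.036 mg/L as Cl₂.
Cl₂ equivalent: 7.036 mg/L × 126,000 L = 886.6 g.
Product at 55.3% available Cl: 886.6 / 0.553 = 1603 g.

1.60 kg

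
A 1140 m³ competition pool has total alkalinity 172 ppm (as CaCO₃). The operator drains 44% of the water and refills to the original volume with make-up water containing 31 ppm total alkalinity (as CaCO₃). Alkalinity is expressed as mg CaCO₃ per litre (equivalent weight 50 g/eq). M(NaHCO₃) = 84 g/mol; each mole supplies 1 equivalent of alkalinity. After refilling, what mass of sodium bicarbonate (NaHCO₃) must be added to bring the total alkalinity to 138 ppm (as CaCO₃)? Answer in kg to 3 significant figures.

53.7 kg

Volume: 1140 m³ = 1,140,000 L.
After draining 44% and refilling: 172 × 0.56 + 31 × 0.44 = 109.96 ppm.
Deficit to target: 138 − 109.96 = 28.04 mg/L.
As CaCO₃: 28.04 mg/L × 1,140,000 L = 31,970 g; ÷ 50 g/eq ÷ 1 = 639.3 mol NaHCO₃.
Mass: 639.3 × 84 = 53,700 g.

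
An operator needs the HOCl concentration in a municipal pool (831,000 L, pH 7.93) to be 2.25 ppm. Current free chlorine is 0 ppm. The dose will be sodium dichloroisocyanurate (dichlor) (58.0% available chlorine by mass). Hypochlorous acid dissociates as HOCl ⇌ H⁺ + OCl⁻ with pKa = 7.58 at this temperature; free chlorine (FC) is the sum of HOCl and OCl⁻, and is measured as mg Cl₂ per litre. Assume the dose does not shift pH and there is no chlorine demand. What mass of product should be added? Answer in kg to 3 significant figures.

10.4 kg

[OCl⁻]/[HOCl] = 10^(pH − pKa) = 10^(7.93 − 7.58) = 2.239; fraction as HOCl = 1/(1 + 2.239) = 0.3088.
Free chlorine required for 2.25 ppm HOCl: 2.25 / 0.3088 = 7.287 ppm.
FC to add: 7.287 − 0 = 7.287 mg/L as Cl₂.
Cl₂ equivalent: 7.287 mg/L × 831,000 L = 6056 g.
Product at 58.0% available Cl: 6056 / 0.58 = 10,440 g.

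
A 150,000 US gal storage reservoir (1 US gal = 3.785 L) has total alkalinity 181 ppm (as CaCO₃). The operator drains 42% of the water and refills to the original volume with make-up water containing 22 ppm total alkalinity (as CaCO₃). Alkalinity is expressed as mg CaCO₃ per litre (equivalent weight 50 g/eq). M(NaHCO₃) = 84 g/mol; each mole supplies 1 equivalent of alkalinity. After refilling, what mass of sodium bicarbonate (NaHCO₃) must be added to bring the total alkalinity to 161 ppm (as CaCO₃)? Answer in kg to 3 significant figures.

44.6 kg

Volume: 150,000 US gal × 3.785 L/gal = 567,750 L.
After draining 42% and refilling: 181 × 0.58 + 22 × 0.42 = 114.22 ppm.
Deficit to target: 161 − 114.22 = 46.78 mg/L.
As CaCO₃: 46.78 mg/L × 567,750 L = 26,560 g; ÷ 50 g/eq ÷ 1 = 531.2 mol NaHCO₃.
Mass: 531.2 × 84 = 44,620 g.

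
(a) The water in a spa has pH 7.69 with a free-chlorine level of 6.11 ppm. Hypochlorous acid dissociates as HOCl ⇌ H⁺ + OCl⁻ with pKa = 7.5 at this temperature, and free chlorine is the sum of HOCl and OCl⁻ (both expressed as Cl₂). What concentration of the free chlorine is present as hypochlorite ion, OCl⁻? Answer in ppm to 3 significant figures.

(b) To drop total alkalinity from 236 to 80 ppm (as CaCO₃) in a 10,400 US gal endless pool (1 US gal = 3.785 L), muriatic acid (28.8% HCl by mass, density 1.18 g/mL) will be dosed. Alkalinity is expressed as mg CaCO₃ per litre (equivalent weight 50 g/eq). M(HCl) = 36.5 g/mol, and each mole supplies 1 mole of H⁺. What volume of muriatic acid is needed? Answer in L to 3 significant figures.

(a) [OCl⁻]/[HOCl] = 10^(pH − pKa) = 10^(7.69 − 7.5) = 10^0.19 = 1.549.
(a) Fraction as HOCl = 1 / (1 + 1.549) = 0.3923.
(a) OCl⁻ = (1 − 0.3923) × 6.11 ppm = 3.713 ppm.

(b) Volume: 10,400 US gal × 3.785 L/gal = 39,364 L.
(b) Alkalinity to neutralize: (236 − 80) = 156 mg/L as CaCO₃ × 39,364 L = 6141 g as CaCO₃.
(b) Equivalents of H⁺ required: 6141 ÷ 50 g/eq = 122.8 eq = 122.8 mol HCl.
(b) Mass of HCl: 122.8 × 36.5 = 4483 g.
(b) Mass of 28.8% solution: 4483 / 0.288 = 15,570 g.
(b) Volume: 15,570 g ÷ 1.18 g/mL = 13,190 mL.

(a) 3.71 ppm; (b) 13.2 L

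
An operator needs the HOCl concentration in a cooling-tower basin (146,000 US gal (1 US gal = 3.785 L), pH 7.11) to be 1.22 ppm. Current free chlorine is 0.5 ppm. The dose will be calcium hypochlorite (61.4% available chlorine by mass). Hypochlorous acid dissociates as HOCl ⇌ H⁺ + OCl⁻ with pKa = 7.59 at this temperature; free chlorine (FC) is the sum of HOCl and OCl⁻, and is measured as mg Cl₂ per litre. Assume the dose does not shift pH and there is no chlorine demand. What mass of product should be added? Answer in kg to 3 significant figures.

1.01 kg

Volume: 146,000 US gal × 3.785 L/gal = 552,610 L.
[OCl⁻]/[HOCl] = 10^(pH − pKa) = 10^(7.11 − 7.59) = 0.3311; fraction as HOCl = 1/(1 + 0.3311) = 0.7512.
Free chlorine required for 1.22 ppm HOCl: 1.22 / 0.7512 = 1.624 ppm.
FC to add: 1.624 − 0.5 = 1.124 mg/L as Cl₂.
Cl₂ equivalent: 1.124 mg/L × 552,610 L = 621.1 g.
Product at 61.4% available Cl: 621.1 / 0.614 = 1012 g.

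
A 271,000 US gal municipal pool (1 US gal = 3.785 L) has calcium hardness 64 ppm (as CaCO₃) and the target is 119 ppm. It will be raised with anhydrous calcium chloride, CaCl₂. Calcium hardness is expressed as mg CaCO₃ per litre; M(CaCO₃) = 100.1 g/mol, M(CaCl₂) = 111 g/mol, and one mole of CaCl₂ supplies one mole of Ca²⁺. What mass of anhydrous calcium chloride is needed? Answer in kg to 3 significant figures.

Volume: 271,000 US gal × 3.785 L/gal = 1,025,735 L.
Hardness to add: (119 − 64) = 55 mg/L as CaCO₃ × 1,025,735 L = 56,420 g as CaCO₃.
Moles of Ca²⁺ (1 mol Ca²⁺ ≡ 1 mol CaCO₃): 56,420 / 100.1 g/mol = 563.6 mol.
Mass of CaCl₂: 563.6 × 111 = 62,560 g.

62.6 kg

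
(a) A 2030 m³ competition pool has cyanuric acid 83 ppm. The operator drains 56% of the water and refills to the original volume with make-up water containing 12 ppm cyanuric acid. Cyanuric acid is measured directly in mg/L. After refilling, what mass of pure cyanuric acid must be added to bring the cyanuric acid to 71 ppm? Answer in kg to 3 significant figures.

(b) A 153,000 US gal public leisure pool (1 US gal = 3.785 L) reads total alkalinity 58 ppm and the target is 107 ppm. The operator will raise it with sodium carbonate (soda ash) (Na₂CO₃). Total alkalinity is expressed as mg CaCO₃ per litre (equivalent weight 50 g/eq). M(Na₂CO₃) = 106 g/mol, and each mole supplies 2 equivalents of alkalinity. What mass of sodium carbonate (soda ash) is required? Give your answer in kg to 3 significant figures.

(a) Volume: 2030 m³ = 2,030,000 L.
(a) After draining 56% and refilling: 83 × 0.44 + 12 × 0.56 = 43.24 ppm.
(a) Deficit to target: 71 − 43.24 = 27.76 mg/L.
(a) Mass: 27.76 mg/L × 2,030,000 L = 56,350 g cyanuric acid.

(b) Volume: 153,000 US gal × 3.785 L/gal = 579,105 L.
(b) Alkalinity to add: (107 − 58) = 49 mg/L as CaCO₃ × 579,105 L = 28,380 g as CaCO₃.
(b) Equivalents: 28,380 g ÷ 50 g/eq = 567.5 eq.
(b) Each mole of Na₂CO₃ supplies 2 eq, so 567.5 / 2 = 283.8 mol.
(b) Mass: 283.8 mol × 106 g/mol = 30,080 g.

(a) 56.4 kg; (b) 30.1 kg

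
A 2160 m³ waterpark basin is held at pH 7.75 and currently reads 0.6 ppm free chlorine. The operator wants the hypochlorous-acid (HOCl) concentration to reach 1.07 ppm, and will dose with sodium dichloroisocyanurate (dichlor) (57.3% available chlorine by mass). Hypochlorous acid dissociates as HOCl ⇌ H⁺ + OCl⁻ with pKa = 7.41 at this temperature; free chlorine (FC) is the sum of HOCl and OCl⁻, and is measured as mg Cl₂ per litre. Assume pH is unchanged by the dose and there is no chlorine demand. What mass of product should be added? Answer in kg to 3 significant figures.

10.6 kg

Volume: 2160 m³ = 2,160,000 L.
[OCl⁻]/[HOCl] = 10^(pH − pKa) = 10^(7.75 − 7.41) = 2.188; fraction as HOCl = 1/(1 + 2.188) = 0.3137.
Free chlorine required for 1.07 ppm HOCl: 1.07 / 0.3137 = 3.411 ppm.
FC to add: 3.411 − 0.6 = 2.811 mg/L as Cl₂.
Cl₂ equivalent: 2.811 mg/L × 2,160,000 L = 6072 g.
Product at 57.3% available Cl: 6072 / 0.573 = 10,600 g.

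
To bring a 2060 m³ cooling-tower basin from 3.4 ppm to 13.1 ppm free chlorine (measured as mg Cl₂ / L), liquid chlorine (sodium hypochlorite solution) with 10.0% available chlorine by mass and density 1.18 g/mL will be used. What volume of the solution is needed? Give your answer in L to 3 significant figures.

Volume: 2060 m³ = 2,060,000 L.
Chlorine deficit: 13.1 − 3.4 = 9.7 ppm = 9.7 mg/L as Cl₂.
Cl₂ equivalent needed: 9.7 mg/L × 2,060,000 L = 19,980,000 mg = 19,980 g.
Product at 10.0% available chlorine: 19,980 / 0.1 = 199,800 g.
Volume at density 1.18 g/mL: 199,800 g ÷ 1.18 g/mL = 169,300 mL.

169 L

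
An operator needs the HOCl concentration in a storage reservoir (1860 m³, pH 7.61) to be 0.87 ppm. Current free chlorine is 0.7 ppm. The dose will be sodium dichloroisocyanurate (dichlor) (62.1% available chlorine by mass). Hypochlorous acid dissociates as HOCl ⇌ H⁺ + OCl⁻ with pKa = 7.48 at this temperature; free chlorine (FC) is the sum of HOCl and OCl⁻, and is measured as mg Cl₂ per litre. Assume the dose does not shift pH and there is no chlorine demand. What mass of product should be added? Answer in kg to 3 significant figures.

Volume: 1860 m³ = 1,860,000 L.
[OCl⁻]/[HOCl] = 10^(pH − pKa) = 10^(7.61 − 7.48) = 1.349; fraction as HOCl = 1/(1 + 1.349) = 0.4257.
Free chlorine required for 0.87 ppm HOCl: 0.87 / 0.4257 = 2.044 ppm.
FC to add: 2.044 − 0.7 = 1.344 mg/L as Cl₂.
Cl₂ equivalent: 1.344 mg/L × 1,860,000 L = 2499 g.
Product at 62.1% available Cl: 2499 / 0.621 = 4024 g.

4.02 kg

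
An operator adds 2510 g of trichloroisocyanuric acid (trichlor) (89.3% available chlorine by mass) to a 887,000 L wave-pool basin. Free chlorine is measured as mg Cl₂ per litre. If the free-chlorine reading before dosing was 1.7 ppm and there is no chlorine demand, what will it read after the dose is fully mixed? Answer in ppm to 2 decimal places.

Available chlorine delivered: 2510 g × 0.893 = 2241 g as Cl₂.
Concentration rise: 2241 g / 887,000 L = 2.527 mg/L = 2.53 ppm.
Final FC: 1.7 + 2.53 = 4.23 ppm.

4.23 ppm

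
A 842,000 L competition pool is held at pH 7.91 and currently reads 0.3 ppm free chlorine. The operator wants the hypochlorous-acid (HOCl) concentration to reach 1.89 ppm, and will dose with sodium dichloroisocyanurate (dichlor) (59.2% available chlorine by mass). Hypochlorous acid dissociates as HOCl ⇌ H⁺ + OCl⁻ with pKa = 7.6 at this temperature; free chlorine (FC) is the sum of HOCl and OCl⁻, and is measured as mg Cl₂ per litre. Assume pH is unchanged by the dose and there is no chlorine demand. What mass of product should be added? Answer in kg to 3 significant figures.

[OCl⁻]/[HOCl] = 10^(pH − pKa) = 10^(7.91 − 7.6) = 2.042; fraction as HOCl = 1/(1 + 2.042) = 0.3288.
Free chlorine required for 1.89 ppm HOCl: 1.89 / 0.3288 = 5.749 ppm.
FC to add: 5.749 − 0.3 = 5.449 mg/L as Cl₂.
Cl₂ equivalent: 5.449 mg/L × 842,000 L = 4588 g.
Product at 59.2% available Cl: 4588 / 0.592 = 7750 g.

7.75 kg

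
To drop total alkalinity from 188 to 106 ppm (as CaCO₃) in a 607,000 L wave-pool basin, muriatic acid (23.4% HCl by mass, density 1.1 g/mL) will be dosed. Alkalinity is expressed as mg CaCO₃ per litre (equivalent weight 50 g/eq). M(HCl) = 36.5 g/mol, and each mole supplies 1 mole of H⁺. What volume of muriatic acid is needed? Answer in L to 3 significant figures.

141 L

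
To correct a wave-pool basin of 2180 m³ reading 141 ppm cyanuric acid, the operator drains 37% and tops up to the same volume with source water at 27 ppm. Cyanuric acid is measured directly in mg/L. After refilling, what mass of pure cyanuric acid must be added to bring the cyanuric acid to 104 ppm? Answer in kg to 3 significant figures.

Volume: 2180 m³ = 2,180,000 L.
After draining 37% and refilling: 141 × 0.63 + 27 × 0.37 = 98.82 ppm.
Deficit to target: 104 − 98.82 = 5.18 mg/L.
Mass: 5.18 mg/L × 2,180,000 L = 11,290 g cyanuric acid.

11.3 kg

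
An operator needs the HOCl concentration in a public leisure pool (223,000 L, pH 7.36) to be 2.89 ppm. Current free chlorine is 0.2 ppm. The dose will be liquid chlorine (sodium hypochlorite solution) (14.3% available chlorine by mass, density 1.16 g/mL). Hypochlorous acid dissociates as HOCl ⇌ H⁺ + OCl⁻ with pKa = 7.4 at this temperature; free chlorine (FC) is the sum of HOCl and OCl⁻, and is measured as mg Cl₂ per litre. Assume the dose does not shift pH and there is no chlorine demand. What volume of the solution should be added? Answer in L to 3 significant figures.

[OCl⁻]/[HOCl] = 10^(pH − pKa) = 10^(7.36 − 7.4) = 0.912; fraction as HOCl = 1/(1 + 0.912) = 0.523.
Free chlorine required for 2.89 ppm HOCl: 2.89 / 0.523 = 5.526 ppm.
FC to add: 5.526 − 0.2 = 5.326 mg/L as Cl₂.
Cl₂ equivalent: 5.326 mg/L × 223,000 L = 1188 g.
Product at 14.3% available Cl: 1188 / 0.143 = 8305 g.
Volume: 8305 g ÷ 1.16 g/mL = 7160 mL.

7.16 L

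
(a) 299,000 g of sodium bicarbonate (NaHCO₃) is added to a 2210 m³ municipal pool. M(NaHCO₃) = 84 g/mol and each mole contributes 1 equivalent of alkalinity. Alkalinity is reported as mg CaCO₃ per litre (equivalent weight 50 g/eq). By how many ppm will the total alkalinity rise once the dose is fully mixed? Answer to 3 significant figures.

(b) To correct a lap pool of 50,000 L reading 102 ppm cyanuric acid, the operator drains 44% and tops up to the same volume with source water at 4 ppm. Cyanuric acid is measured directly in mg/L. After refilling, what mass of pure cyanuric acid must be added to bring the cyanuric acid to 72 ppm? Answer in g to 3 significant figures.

(a) Volume: 2210 m³ = 2,210,000 L.
(a) Moles of NaHCO₃: 299,000 g ÷ 84 g/mol = 3560 mol → 3560 eq of alkalinity.
(a) As CaCO₃: 3560 eq × 50 g/eq = 178,000 g.
(a) Rise: 178,000 g / 2,210,000 L × 1000 = 80.53 mg/L.

(b) After draining 44% and refilling: 102 × 0.56 + 4 × 0.44 = 58.88 ppm.
(b) Deficit to target: 72 − 58.88 = 13.12 mg/L.
(b) Mass: 13.12 mg/L × 50,000 L = 656 g cyanuric acid.

(a) 80.5 ppm; (b) 656 g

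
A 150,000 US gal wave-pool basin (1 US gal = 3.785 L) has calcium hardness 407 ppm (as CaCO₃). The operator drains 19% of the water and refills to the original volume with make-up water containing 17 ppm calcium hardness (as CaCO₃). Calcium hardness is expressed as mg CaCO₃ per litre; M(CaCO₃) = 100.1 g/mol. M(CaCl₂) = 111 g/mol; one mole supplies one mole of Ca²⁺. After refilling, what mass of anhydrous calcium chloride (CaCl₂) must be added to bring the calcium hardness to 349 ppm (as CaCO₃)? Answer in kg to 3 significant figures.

Volume: 150,000 US gal × 3.785 L/gal = 567,750 L.
After draining 19% and refilling: 407 × 0.81 + 17 × 0.19 = 332.9 ppm.
Deficit to target: 349 − 332.9 = 16.1 mg/L.
As CaCO₃: 16.1 mg/L × 567,750 L = 9141 g; ÷ 100.1 = 91.32 mol Ca²⁺.
Mass: 91.32 × 111 = 10,140 g.

10.1 kg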